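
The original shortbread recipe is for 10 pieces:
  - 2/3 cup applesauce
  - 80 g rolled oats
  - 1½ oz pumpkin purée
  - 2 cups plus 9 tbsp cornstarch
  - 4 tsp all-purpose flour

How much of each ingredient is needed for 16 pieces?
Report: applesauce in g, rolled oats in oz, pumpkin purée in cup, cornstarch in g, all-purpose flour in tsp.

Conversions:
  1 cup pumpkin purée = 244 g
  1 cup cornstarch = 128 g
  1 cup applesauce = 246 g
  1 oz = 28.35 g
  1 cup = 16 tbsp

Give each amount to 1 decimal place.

Scaling factor: 16/10 = 8/5 = 1.6.
applesauce: 2/3 cup × 8/5 × 246 g/cup = 262.4 g
rolled oats: 80 g × 8/5 ÷ 28.35 g/oz ≈ 4.5 oz
pumpkin purée: 1.5 oz × 8/5 × 28.35 g/oz ÷ 244 g/cup ≈ 0.3 cup
cornstarch: (2 cup + 9 tbsp = 2.5625 cup) × 8/5 × 128 g/cup = 524.8 g
all-purpose flour: 4 tsp × 8/5 = 6.4 tsp

applesauce: 262.4 g; rolled oats: 4.5 oz; pumpkin purée: 0.3 cup; cornstarch: 524.8 g; all-purpose flour: 6.4 tsp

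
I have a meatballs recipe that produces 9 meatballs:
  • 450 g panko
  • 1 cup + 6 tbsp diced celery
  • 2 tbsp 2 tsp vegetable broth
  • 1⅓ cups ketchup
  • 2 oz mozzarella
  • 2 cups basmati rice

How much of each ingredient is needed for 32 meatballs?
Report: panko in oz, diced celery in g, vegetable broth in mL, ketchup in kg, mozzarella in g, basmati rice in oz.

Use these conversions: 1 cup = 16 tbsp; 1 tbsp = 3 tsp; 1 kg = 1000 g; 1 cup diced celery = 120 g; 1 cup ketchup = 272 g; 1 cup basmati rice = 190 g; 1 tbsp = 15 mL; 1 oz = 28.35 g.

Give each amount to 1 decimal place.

panko: 56.4 oz; diced celery: 586.7 g; vegetable broth: 142.2 mL; ketchup: 1.3 kg; mozzarella: 201.6 g; basmati rice: 47.7 oz

Scaling factor: 32/9.
panko: 450 g × 32/9 ÷ 28.35 g/oz ≈ 56.4 oz
diced celery: (1 cup + 6 tbsp = 1.375 cup) × 32/9 × 120 g/cup ≈ 586.7 g
vegetable broth: (2 tbsp + 2 tsp = 8/3 tbsp) × 32/9 × 15 mL/tbsp ≈ 142.2 mL
ketchup: 4/3 cup × 32/9 × 272 g/cup ÷ 1000 g/kg ≈ 1.3 kg
mozzarella: 2 oz × 32/9 × 28.35 g/oz = 201.6 g
basmati rice: 2 cup × 32/9 × 190 g/cup ÷ 28.35 g/oz ≈ 47.7 oz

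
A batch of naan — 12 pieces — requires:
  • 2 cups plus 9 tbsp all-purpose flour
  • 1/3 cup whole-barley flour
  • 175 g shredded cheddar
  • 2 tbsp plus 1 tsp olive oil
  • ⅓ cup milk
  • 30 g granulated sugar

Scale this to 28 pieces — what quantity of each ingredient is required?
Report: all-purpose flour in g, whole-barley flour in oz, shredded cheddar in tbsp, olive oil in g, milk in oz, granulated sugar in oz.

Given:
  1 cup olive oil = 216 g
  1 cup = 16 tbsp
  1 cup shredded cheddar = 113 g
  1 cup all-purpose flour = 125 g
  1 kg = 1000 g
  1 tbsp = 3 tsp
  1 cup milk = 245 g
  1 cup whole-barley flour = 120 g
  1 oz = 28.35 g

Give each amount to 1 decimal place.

all-purpose flour: 747.4 g; whole-barley flour: 3.3 oz; shredded cheddar: 57.8 tbsp; olive oil: 73.5 g; milk: 6.7 oz; granulated sugar: 2.5 oz

Scaling factor: 28/12 = 7/3.
all-purpose flour: (2 cup + 9 tbsp = 2.5625 cup) × 7/3 × 125 g/cup ≈ 747.4 g
whole-barley flour: 1/3 cup × 7/3 × 120 g/cup ÷ 28.35 g/oz ≈ 3.3 oz
shredded cheddar: 175 g × 7/3 ÷ 113 g/cup × 16 tbsp/cup ≈ 57.8 tbsp
olive oil: (2 tbsp + 1 tsp = 7/3 tbsp) × 7/3 ÷ 16 tbsp/cup × 216 g/cup = 73.5 g
milk: 1/3 cup × 7/3 × 245 g/cup ÷ 28.35 g/oz ≈ 6.7 oz
granulated sugar: 30 g × 7/3 ÷ 28.35 g/oz ≈ 2.5 oz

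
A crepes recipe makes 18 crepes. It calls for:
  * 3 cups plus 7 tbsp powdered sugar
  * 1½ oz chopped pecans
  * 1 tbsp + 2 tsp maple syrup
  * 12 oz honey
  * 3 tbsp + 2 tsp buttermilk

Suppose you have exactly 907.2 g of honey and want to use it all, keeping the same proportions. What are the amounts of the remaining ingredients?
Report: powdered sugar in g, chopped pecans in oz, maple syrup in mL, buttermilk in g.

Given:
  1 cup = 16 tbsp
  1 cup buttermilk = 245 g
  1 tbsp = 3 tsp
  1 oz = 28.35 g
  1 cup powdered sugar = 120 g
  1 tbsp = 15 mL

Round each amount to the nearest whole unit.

The original recipe has 340.2 g of honey, so the scaling factor is 907.2 ÷ 340.2 = 8/3.
powdered sugar: (3 cup + 7 tbsp = 3.4375 cup) × 8/3 × 120 g/cup = 1100 g
chopped pecans: 1.5 oz × 8/3 = 4 oz
maple syrup: (1 tbsp + 2 tsp = 5/3 tbsp) × 8/3 × 15 mL/tbsp ≈ 67 mL
buttermilk: (3 tbsp + 2 tsp = 11/3 tbsp) × 8/3 ÷ 16 tbsp/cup × 245 g/cup ≈ 150 g

powdered sugar: 1100 g; chopped pecans: 4 oz; maple syrup: 67 mL; buttermilk: 150 g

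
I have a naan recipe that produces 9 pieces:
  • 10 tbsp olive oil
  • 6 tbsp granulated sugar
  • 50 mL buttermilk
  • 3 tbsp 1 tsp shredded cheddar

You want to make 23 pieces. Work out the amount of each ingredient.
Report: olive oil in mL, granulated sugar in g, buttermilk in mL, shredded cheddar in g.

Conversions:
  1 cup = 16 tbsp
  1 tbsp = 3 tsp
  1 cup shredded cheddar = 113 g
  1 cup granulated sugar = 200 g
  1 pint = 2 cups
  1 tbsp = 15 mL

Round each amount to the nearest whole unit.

olive oil: 383 mL; granulated sugar: 192 g; buttermilk: 128 mL; shredded cheddar: 60 g

Scaling factor: 23/9.
olive oil: 10 tbsp × 23/9 × 15 mL/tbsp ≈ 383 mL
granulated sugar: 6 tbsp × 23/9 ÷ 16 tbsp/cup × 200 g/cup ≈ 192 g
buttermilk: 50 mL × 23/9 ≈ 128 mL
shredded cheddar: (3 tbsp + 1 tsp = 10/3 tbsp) × 23/9 ÷ 16 tbsp/cup × 113 g/cup ≈ 60 g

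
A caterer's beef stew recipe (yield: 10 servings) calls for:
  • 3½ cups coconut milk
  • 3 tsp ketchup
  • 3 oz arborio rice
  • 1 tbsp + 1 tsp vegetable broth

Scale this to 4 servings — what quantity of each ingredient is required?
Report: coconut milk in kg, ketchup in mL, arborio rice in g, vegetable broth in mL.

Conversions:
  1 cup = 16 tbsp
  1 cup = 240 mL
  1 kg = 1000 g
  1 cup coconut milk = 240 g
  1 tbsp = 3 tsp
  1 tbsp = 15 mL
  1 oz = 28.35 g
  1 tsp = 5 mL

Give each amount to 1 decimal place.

coconut milk: 0.3 kg; ketchup: 6.0 mL; arborio rice: 34.0 g; vegetable broth: 8.0 mL

Scaling factor: 4/10 = 2/5 = 0.4.
coconut milk: 3.5 cup × 2/5 × 240 g/cup ÷ 1000 g/kg ≈ 0.3 kg
ketchup: 3 tsp × 2/5 × 5 mL/tsp = 6.0 mL
arborio rice: 3 oz × 2/5 × 28.35 g/oz ≈ 34.0 g
vegetable broth: (1 tbsp + 1 tsp = 4/3 tbsp) × 2/5 × 15 mL/tbsp = 8.0 mL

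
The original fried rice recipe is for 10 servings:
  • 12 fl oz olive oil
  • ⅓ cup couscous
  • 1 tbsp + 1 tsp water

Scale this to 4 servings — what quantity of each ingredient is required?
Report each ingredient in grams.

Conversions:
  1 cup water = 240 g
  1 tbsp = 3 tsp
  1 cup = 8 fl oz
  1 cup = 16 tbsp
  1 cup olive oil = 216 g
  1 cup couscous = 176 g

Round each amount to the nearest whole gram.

olive oil: 130 g; couscous: 23 g; water: 8 g

Scaling factor: 4/10 = 2/5 = 0.4.
olive oil: 12 fl oz × 2/5 ÷ 8 fl oz/cup × 216 g/cup ≈ 130 g
couscous: 1/3 cup × 2/5 × 176 g/cup ≈ 23 g
water: (1 tbsp + 1 tsp = 4/3 tbsp) × 2/5 ÷ 16 tbsp/cup × 240 g/cup = 8 g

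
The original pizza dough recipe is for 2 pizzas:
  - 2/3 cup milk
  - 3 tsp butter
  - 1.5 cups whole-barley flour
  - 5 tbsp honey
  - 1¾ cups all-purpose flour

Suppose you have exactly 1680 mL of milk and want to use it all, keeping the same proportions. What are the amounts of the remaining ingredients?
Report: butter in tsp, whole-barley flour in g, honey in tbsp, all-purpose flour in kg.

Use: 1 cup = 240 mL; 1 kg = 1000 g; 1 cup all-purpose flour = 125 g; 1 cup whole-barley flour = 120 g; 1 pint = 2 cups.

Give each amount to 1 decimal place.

The original recipe has 160 mL of milk, so the scaling factor is 1680 ÷ 160 = 21/2 = 10.5.
butter: 3 tsp × 21/2 = 31.5 tsp
whole-barley flour: 1.5 cup × 21/2 × 120 g/cup = 1890.0 g
honey: 5 tbsp × 21/2 = 52.5 tbsp
all-purpose flour: 1.75 cup × 21/2 × 125 g/cup ÷ 1000 g/kg ≈ 2.3 kg

butter: 31.5 tsp; whole-barley flour: 1890.0 g; honey: 52.5 tbsp; all-purpose flour: 2.3 kg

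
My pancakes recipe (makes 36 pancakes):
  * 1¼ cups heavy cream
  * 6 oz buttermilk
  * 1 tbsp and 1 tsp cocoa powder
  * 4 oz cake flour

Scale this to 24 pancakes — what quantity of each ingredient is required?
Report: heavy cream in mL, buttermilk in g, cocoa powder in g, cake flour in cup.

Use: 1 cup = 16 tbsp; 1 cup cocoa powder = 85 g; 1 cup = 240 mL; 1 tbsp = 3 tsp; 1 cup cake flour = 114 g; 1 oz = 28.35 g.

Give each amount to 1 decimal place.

Scaling factor: 24/36 = 2/3.
heavy cream: 1.25 cup × 2/3 × 240 mL/cup = 200.0 mL
buttermilk: 6 oz × 2/3 × 28.35 g/oz = 113.4 g
cocoa powder: (1 tbsp + 1 tsp = 4/3 tbsp) × 2/3 ÷ 16 tbsp/cup × 85 g/cup ≈ 4.7 g
cake flour: 4 oz × 2/3 × 28.35 g/oz ÷ 114 g/cup ≈ 0.7 cup

heavy cream: 200.0 mL; buttermilk: 113.4 g; cocoa powder: 4.7 g; cake flour: 0.7 cup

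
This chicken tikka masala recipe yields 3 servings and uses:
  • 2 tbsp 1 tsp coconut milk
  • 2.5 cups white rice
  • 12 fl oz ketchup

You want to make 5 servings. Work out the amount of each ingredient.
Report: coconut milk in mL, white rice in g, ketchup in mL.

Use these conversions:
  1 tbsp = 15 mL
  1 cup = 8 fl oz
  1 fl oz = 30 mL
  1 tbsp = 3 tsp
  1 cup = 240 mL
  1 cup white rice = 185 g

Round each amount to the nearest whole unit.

Scaling factor: 5/3.
coconut milk: (2 tbsp + 1 tsp = 7/3 tbsp) × 5/3 × 15 mL/tbsp ≈ 58 mL
white rice: 2.5 cup × 5/3 × 185 g/cup ≈ 771 g
ketchup: 12 fl oz × 5/3 × 30 mL/fl oz = 600 mL

coconut milk: 58 mL; white rice: 771 g; ketchup: 600 mL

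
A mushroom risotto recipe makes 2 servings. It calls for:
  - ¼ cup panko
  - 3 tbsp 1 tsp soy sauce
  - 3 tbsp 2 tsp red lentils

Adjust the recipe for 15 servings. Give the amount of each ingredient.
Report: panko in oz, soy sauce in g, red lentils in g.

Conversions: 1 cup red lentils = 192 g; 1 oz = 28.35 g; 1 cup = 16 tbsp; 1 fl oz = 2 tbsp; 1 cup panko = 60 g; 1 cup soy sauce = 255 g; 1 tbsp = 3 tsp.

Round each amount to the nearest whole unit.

Scaling factor: 15/2 = 7.5.
panko: 0.25 cup × 15/2 × 60 g/cup ÷ 28.35 g/oz ≈ 4 oz
soy sauce: (3 tbsp + 1 tsp = 10/3 tbsp) × 15/2 ÷ 16 tbsp/cup × 255 g/cup ≈ 398 g
red lentils: (3 tbsp + 2 tsp = 11/3 tbsp) × 15/2 ÷ 16 tbsp/cup × 192 g/cup = 330 g

panko: 4 oz; soy sauce: 398 g; red lentils: 330 g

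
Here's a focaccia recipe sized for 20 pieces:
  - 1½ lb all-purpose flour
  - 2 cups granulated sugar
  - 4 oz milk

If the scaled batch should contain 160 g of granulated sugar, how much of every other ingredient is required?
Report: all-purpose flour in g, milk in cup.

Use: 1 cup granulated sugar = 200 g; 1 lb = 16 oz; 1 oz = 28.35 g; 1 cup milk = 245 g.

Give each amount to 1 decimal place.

The original recipe has 400 g of granulated sugar, so the scaling factor is 160 ÷ 400 = 2/5 = 0.4.
all-purpose flour: 1.5 lb × 2/5 × 16 oz/lb × 28.35 g/oz ≈ 272.2 g
milk: 4 oz × 2/5 × 28.35 g/oz ÷ 245 g/cup ≈ 0.2 cup

all-purpose flour: 272.2 g; milk: 0.2 cup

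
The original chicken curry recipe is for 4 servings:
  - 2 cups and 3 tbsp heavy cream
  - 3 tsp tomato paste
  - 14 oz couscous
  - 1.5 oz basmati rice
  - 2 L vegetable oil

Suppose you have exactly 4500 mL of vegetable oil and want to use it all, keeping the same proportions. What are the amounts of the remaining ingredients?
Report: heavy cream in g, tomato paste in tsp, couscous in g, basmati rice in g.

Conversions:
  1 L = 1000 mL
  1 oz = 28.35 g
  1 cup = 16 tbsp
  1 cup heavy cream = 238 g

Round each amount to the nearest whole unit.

heavy cream: 1171 g; tomato paste: 7 tsp; couscous: 893 g; basmati rice: 96 g

The original recipe has 2000 mL of vegetable oil, so the scaling factor is 4500 ÷ 2000 = 9/4 = 2.25.
heavy cream: (2 cup + 3 tbsp = 2.1875 cup) × 9/4 × 238 g/cup ≈ 1171 g
tomato paste: 3 tsp × 9/4 ≈ 7 tsp
couscous: 14 oz × 9/4 × 28.35 g/oz ≈ 893 g
basmati rice: 1.5 oz × 9/4 × 28.35 g/oz ≈ 96 g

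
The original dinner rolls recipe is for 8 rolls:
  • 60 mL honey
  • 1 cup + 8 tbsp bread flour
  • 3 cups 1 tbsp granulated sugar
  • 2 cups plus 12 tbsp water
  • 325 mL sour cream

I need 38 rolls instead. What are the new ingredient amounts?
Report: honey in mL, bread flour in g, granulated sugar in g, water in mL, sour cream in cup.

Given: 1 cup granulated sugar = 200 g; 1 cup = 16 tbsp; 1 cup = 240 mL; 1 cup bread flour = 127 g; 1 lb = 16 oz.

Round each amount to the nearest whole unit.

Scaling factor: 38/8 = 19/4 = 4.75.
honey: 60 mL × 19/4 = 285 mL
bread flour: (1 cup + 8 tbsp = 1.5 cup) × 19/4 × 127 g/cup ≈ 905 g
granulated sugar: (3 cup + 1 tbsp = 3.0625 cup) × 19/4 × 200 g/cup ≈ 2909 g
water: (2 cup + 12 tbsp = 2.75 cup) × 19/4 × 240 mL/cup = 3135 mL
sour cream: 325 mL × 19/4 ÷ 240 mL/cup ≈ 6 cup

honey: 285 mL; bread flour: 905 g; granulated sugar: 2909 g; water: 3135 mL; sour cream: 6 cup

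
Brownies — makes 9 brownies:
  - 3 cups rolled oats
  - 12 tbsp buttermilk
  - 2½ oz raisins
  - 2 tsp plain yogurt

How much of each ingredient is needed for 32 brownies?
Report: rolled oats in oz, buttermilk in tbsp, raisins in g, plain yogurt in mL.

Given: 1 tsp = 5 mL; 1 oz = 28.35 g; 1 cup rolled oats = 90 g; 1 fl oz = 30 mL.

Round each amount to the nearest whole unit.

Scaling factor: 32/9.
rolled oats: 3 cup × 32/9 × 90 g/cup ÷ 28.35 g/oz ≈ 34 oz
buttermilk: 12 tbsp × 32/9 ≈ 43 tbsp
raisins: 2.5 oz × 32/9 × 28.35 g/oz = 252 g
plain yogurt: 2 tsp × 32/9 × 5 mL/tsp ≈ 36 mL

rolled oats: 34 oz; buttermilk: 43 tbsp; raisins: 252 g; plain yogurt: 36 mL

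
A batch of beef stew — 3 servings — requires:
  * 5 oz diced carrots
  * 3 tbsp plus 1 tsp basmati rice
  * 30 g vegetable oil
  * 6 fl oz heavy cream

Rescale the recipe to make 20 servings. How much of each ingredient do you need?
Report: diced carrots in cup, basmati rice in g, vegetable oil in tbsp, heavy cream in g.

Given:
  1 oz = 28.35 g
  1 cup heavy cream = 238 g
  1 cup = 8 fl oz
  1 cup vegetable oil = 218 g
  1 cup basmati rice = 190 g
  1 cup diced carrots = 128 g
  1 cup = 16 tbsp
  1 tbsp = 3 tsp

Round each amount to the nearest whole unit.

Scaling factor: 20/3.
diced carrots: 5 oz × 20/3 × 28.35 g/oz ÷ 128 g/cup ≈ 7 cup
basmati rice: (3 tbsp + 1 tsp = 10/3 tbsp) × 20/3 ÷ 16 tbsp/cup × 190 g/cup ≈ 264 g
vegetable oil: 30 g × 20/3 ÷ 218 g/cup × 16 tbsp/cup ≈ 15 tbsp
heavy cream: 6 fl oz × 20/3 ÷ 8 fl oz/cup × 238 g/cup = 1190 g

diced carrots: 7 cup; basmati rice: 264 g; vegetable oil: 15 tbsp; heavy cream: 1190 g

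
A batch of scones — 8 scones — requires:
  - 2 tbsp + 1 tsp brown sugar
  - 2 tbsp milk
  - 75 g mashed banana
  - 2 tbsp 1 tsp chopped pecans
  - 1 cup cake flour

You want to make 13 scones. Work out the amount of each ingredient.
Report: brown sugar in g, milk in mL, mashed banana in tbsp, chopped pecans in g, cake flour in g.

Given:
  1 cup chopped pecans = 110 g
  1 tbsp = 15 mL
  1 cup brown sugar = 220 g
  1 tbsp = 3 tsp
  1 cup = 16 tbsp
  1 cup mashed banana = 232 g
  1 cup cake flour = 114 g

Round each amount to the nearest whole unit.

Scaling factor: 13/8 = 1.625.
brown sugar: (2 tbsp + 1 tsp = 7/3 tbsp) × 13/8 ÷ 16 tbsp/cup × 220 g/cup ≈ 52 g
milk: 2 tbsp × 13/8 × 15 mL/tbsp ≈ 49 mL
mashed banana: 75 g × 13/8 ÷ 232 g/cup × 16 tbsp/cup ≈ 8 tbsp
chopped pecans: (2 tbsp + 1 tsp = 7/3 tbsp) × 13/8 ÷ 16 tbsp/cup × 110 g/cup ≈ 26 g
cake flour: 1 cup × 13/8 × 114 g/cup ≈ 185 g

brown sugar: 52 g; milk: 49 mL; mashed banana: 8 tbsp; chopped pecans: 26 g; cake flour: 185 g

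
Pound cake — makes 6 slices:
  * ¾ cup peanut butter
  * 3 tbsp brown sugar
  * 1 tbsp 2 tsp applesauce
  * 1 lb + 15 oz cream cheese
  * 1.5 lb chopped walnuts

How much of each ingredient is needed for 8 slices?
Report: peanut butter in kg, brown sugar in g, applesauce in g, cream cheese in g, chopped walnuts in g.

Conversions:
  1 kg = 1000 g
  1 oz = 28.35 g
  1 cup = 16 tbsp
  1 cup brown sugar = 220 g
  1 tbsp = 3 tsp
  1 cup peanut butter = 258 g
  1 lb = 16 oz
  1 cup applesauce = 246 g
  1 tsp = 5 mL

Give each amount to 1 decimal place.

Scaling factor: 8/6 = 4/3.
peanut butter: 0.75 cup × 4/3 × 258 g/cup ÷ 1000 g/kg ≈ 0.3 kg
brown sugar: 3 tbsp × 4/3 ÷ 16 tbsp/cup × 220 g/cup = 55.0 g
applesauce: (1 tbsp + 2 tsp = 5/3 tbsp) × 4/3 ÷ 16 tbsp/cup × 246 g/cup ≈ 34.2 g
cream cheese: (1 lb + 15 oz = 1.9375 lb) × 4/3 × 16 oz/lb × 28.35 g/oz = 1171.8 g
chopped walnuts: 1.5 lb × 4/3 × 16 oz/lb × 28.35 g/oz = 907.2 g

peanut butter: 0.3 kg; brown sugar: 55.0 g; applesauce: 34.2 g; cream cheese: 1171.8 g; chopped walnuts: 907.2 g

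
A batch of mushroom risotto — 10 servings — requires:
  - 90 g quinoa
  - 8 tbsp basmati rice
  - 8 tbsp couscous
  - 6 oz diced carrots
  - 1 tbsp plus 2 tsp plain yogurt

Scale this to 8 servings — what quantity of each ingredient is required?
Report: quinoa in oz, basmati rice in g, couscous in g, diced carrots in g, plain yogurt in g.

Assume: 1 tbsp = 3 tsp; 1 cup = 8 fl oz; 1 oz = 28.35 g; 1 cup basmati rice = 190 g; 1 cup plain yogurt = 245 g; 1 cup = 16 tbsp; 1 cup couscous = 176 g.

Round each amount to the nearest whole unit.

Scaling factor: 8/10 = 4/5 = 0.8.
quinoa: 90 g × 4/5 ÷ 28.35 g/oz ≈ 3 oz
basmati rice: 8 tbsp × 4/5 ÷ 16 tbsp/cup × 190 g/cup = 76 g
couscous: 8 tbsp × 4/5 ÷ 16 tbsp/cup × 176 g/cup ≈ 70 g
diced carrots: 6 oz × 4/5 × 28.35 g/oz ≈ 136 g
plain yogurt: (1 tbsp + 2 tsp = 5/3 tbsp) × 4/5 ÷ 16 tbsp/cup × 245 g/cup ≈ 20 g

quinoa: 3 oz; basmati rice: 76 g; couscous: 70 g; diced carrots: 136 g; plain yogurt: 20 g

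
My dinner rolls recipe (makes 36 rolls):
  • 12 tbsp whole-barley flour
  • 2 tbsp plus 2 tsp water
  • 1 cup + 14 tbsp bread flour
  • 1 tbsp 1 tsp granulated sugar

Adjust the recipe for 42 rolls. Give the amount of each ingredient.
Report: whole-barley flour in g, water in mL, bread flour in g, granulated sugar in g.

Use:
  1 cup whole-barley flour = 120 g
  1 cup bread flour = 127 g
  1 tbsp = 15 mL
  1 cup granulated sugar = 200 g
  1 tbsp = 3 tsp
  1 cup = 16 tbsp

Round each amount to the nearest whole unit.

Scaling factor: 42/36 = 7/6.
whole-barley flour: 12 tbsp × 7/6 ÷ 16 tbsp/cup × 120 g/cup = 105 g
water: (2 tbsp + 2 tsp = 8/3 tbsp) × 7/6 × 15 mL/tbsp ≈ 47 mL
bread flour: (1 cup + 14 tbsp = 1.875 cup) × 7/6 × 127 g/cup ≈ 278 g
granulated sugar: (1 tbsp + 1 tsp = 4/3 tbsp) × 7/6 ÷ 16 tbsp/cup × 200 g/cup ≈ 19 g

whole-barley flour: 105 g; water: 47 mL; bread flour: 278 g; granulated sugar: 19 g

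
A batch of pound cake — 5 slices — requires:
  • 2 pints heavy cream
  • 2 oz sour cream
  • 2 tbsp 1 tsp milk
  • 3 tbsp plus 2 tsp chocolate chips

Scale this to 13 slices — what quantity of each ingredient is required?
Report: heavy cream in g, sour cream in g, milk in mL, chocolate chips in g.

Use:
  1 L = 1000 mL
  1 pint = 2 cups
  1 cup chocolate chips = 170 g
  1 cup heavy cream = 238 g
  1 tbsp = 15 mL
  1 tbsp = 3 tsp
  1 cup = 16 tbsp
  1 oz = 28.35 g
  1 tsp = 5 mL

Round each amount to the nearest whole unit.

Scaling factor: 13/5 = 2.6.
heavy cream: 2 pint × 13/5 × 2 cup/pint × 238 g/cup ≈ 2475 g
sour cream: 2 oz × 13/5 × 28.35 g/oz ≈ 147 g
milk: (2 tbsp + 1 tsp = 7/3 tbsp) × 13/5 × 15 mL/tbsp = 91 mL
chocolate chips: (3 tbsp + 2 tsp = 11/3 tbsp) × 13/5 ÷ 16 tbsp/cup × 170 g/cup ≈ 101 g

heavy cream: 2475 g; sour cream: 147 g; milk: 91 mL; chocolate chips: 101 g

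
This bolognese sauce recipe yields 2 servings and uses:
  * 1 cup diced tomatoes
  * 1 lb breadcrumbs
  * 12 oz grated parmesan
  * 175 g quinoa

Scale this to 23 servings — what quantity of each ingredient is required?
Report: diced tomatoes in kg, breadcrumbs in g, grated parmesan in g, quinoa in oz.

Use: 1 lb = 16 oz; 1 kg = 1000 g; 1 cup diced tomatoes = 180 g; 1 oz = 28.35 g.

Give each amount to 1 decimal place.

diced tomatoes: 2.1 kg; breadcrumbs: 5216.4 g; grated parmesan: 3912.3 g; quinoa: 71.0 oz

Scaling factor: 23/2 = 11.5.
diced tomatoes: 1 cup × 23/2 × 180 g/cup ÷ 1000 g/kg ≈ 2.1 kg
breadcrumbs: 1 lb × 23/2 × 16 oz/lb × 28.35 g/oz = 5216.4 g
grated parmesan: 12 oz × 23/2 × 28.35 g/oz = 3912.3 g
quinoa: 175 g × 23/2 ÷ 28.35 g/oz ≈ 71.0 oz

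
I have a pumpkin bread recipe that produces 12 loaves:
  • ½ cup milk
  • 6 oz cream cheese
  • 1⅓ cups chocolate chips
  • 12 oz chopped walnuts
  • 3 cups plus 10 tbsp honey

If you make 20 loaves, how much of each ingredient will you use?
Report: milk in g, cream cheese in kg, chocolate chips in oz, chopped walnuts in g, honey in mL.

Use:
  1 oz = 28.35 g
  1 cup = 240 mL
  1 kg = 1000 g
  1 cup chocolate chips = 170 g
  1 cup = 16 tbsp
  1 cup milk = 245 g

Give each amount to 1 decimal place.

Scaling factor: 20/12 = 5/3.
milk: 0.5 cup × 5/3 × 245 g/cup ≈ 204.2 g
cream cheese: 6 oz × 5/3 × 28.35 g/oz ÷ 1000 g/kg ≈ 0.3 kg
chocolate chips: 4/3 cup × 5/3 × 170 g/cup ÷ 28.35 g/oz ≈ 13.3 oz
chopped walnuts: 12 oz × 5/3 × 28.35 g/oz = 567.0 g
honey: (3 cup + 10 tbsp = 3.625 cup) × 5/3 × 240 mL/cup = 1450.0 mL

milk: 204.2 g; cream cheese: 0.3 kg; chocolate chips: 13.3 oz; chopped walnuts: 567.0 g; honey: 1450.0 mL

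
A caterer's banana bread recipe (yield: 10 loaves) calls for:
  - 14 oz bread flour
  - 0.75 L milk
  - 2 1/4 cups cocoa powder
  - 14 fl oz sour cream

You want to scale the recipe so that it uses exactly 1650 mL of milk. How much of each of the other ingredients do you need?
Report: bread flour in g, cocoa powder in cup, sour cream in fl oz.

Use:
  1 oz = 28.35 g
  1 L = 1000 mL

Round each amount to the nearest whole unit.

bread flour: 873 g; cocoa powder: 5 cup; sour cream: 31 fl oz

The original recipe has 750 mL of milk, so the scaling factor is 1650 ÷ 750 = 11/5 = 2.2.
bread flour: 14 oz × 11/5 × 28.35 g/oz ≈ 873 g
cocoa powder: 2.25 cup × 11/5 ≈ 5 cup
sour cream: 14 fl oz × 11/5 ≈ 31 fl oz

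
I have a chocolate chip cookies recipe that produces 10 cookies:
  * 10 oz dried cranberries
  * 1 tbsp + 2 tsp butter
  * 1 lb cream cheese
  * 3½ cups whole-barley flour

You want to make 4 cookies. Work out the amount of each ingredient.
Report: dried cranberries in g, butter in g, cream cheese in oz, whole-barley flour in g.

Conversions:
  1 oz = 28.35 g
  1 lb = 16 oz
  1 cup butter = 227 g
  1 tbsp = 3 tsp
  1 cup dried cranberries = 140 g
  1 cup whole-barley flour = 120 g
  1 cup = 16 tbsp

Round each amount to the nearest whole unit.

Scaling factor: 4/10 = 2/5 = 0.4.
dried cranberries: 10 oz × 2/5 × 28.35 g/oz ≈ 113 g
butter: (1 tbsp + 2 tsp = 5/3 tbsp) × 2/5 ÷ 16 tbsp/cup × 227 g/cup ≈ 9 g
cream cheese: 1 lb × 2/5 × 16 oz/lb ≈ 6 oz
whole-barley flour: 3.5 cup × 2/5 × 120 g/cup = 168 g

dried cranberries: 113 g; butter: 9 g; cream cheese: 6 oz; whole-barley flour: 168 g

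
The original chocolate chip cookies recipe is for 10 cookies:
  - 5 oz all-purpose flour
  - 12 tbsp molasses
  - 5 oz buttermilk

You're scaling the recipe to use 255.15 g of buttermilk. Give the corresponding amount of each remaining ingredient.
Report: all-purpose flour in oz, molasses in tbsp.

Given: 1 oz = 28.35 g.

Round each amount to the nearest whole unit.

all-purpose flour: 9 oz; molasses: 22 tbsp

The original recipe has 141.75 g of buttermilk, so the scaling factor is 255.15 ÷ 141.75 = 9/5 = 1.8.
all-purpose flour: 5 oz × 9/5 = 9 oz
molasses: 12 tbsp × 9/5 ≈ 22 tbsp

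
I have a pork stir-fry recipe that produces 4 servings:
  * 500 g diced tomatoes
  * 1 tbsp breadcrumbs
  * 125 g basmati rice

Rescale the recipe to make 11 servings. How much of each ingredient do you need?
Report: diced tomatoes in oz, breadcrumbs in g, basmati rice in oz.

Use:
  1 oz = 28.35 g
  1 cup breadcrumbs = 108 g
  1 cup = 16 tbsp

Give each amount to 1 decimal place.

diced tomatoes: 48.5 oz; breadcrumbs: 18.6 g; basmati rice: 12.1 oz

Scaling factor: 11/4 = 2.75.
diced tomatoes: 500 g × 11/4 ÷ 28.35 g/oz ≈ 48.5 oz
breadcrumbs: 1 tbsp × 11/4 ÷ 16 tbsp/cup × 108 g/cup ≈ 18.6 g
basmati rice: 125 g × 11/4 ÷ 28.35 g/oz ≈ 12.1 oz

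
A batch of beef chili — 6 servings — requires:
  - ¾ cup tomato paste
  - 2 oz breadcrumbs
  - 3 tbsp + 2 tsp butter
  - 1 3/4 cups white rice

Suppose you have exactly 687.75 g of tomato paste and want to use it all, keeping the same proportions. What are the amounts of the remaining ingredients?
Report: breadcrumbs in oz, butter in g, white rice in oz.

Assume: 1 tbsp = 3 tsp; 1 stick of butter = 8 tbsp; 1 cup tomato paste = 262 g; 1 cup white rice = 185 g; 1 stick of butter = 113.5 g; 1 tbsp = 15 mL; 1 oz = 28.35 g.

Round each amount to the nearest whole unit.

The original recipe has 196.5 g of tomato paste, so the scaling factor is 687.75 ÷ 196.5 = 7/2 = 3.5.
breadcrumbs: 2 oz × 7/2 = 7 oz
butter: (3 tbsp + 2 tsp = 11/3 tbsp) × 7/2 ÷ 8 tbsp/stick × 113.5 g/stick ≈ 182 g
white rice: 1.75 cup × 7/2 × 185 g/cup ÷ 28.35 g/oz ≈ 40 oz

breadcrumbs: 7 oz; butter: 182 g; white rice: 40 oz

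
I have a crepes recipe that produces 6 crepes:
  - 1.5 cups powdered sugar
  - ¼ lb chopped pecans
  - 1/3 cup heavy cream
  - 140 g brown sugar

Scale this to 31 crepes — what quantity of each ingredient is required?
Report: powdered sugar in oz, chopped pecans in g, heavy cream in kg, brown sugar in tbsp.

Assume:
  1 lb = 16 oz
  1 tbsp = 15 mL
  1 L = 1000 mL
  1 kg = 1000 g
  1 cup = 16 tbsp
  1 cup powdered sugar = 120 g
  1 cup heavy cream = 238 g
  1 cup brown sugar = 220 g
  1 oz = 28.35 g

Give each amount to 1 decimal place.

powdered sugar: 32.8 oz; chopped pecans: 585.9 g; heavy cream: 0.4 kg; brown sugar: 52.6 tbsp

Scaling factor: 31/6.
powdered sugar: 1.5 cup × 31/6 × 120 g/cup ÷ 28.35 g/oz ≈ 32.8 oz
chopped pecans: 0.25 lb × 31/6 × 16 oz/lb × 28.35 g/oz = 585.9 g
heavy cream: 1/3 cup × 31/6 × 238 g/cup ÷ 1000 g/kg ≈ 0.4 kg
brown sugar: 140 g × 31/6 ÷ 220 g/cup × 16 tbsp/cup ≈ 52.6 tbsp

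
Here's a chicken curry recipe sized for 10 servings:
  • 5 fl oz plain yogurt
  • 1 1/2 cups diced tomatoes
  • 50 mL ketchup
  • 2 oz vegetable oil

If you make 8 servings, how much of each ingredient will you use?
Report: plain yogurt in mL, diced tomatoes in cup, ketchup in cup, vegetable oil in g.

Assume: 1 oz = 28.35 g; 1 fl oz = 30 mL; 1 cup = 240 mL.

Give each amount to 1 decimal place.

Scaling factor: 8/10 = 4/5 = 0.8.
plain yogurt: 5 fl oz × 4/5 × 30 mL/fl oz = 120.0 mL
diced tomatoes: 1.5 cup × 4/5 = 1.2 cup
ketchup: 50 mL × 4/5 ÷ 240 mL/cup ≈ 0.2 cup
vegetable oil: 2 oz × 4/5 × 28.35 g/oz ≈ 45.4 g

plain yogurt: 120.0 mL; diced tomatoes: 1.2 cup; ketchup: 0.2 cup; vegetable oil: 45.4 g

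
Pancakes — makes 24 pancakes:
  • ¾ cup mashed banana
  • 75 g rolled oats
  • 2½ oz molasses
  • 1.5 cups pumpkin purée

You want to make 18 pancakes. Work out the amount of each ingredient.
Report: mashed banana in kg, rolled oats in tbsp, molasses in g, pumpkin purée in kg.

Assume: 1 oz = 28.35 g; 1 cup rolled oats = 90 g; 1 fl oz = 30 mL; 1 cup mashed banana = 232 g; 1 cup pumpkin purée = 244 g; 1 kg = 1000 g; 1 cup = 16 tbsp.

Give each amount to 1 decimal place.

Scaling factor: 18/24 = 3/4 = 0.75.
mashed banana: 0.75 cup × 3/4 × 232 g/cup ÷ 1000 g/kg ≈ 0.1 kg
rolled oats: 75 g × 3/4 ÷ 90 g/cup × 16 tbsp/cup = 10.0 tbsp
molasses: 2.5 oz × 3/4 × 28.35 g/oz ≈ 53.2 g
pumpkin purée: 1.5 cup × 3/4 × 244 g/cup ÷ 1000 g/kg ≈ 0.3 kg

mashed banana: 0.1 kg; rolled oats: 10.0 tbsp; molasses: 53.2 g; pumpkin purée: 0.3 kg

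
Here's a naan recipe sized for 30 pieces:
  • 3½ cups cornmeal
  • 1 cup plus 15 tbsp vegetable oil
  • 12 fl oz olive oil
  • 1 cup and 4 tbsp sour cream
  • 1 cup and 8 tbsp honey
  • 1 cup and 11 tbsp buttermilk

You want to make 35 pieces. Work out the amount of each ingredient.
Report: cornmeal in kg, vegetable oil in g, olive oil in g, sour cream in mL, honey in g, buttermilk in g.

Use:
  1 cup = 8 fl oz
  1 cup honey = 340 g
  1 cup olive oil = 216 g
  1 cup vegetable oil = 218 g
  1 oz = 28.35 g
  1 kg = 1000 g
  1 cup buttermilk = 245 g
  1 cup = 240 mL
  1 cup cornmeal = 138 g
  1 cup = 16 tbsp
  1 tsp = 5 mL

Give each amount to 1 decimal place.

cornmeal: 0.6 kg; vegetable oil: 492.8 g; olive oil: 378.0 g; sour cream: 350.0 mL; honey: 595.0 g; buttermilk: 482.3 g

Scaling factor: 35/30 = 7/6.
cornmeal: 3.5 cup × 7/6 × 138 g/cup ÷ 1000 g/kg ≈ 0.6 kg
vegetable oil: (1 cup + 15 tbsp = 1.9375 cup) × 7/6 × 218 g/cup ≈ 492.8 g
olive oil: 12 fl oz × 7/6 ÷ 8 fl oz/cup × 216 g/cup = 378.0 g
sour cream: (1 cup + 4 tbsp = 1.25 cup) × 7/6 × 240 mL/cup = 350.0 mL
honey: (1 cup + 8 tbsp = 1.5 cup) × 7/6 × 340 g/cup = 595.0 g
buttermilk: (1 cup + 11 tbsp = 1.6875 cup) × 7/6 × 245 g/cup ≈ 482.3 g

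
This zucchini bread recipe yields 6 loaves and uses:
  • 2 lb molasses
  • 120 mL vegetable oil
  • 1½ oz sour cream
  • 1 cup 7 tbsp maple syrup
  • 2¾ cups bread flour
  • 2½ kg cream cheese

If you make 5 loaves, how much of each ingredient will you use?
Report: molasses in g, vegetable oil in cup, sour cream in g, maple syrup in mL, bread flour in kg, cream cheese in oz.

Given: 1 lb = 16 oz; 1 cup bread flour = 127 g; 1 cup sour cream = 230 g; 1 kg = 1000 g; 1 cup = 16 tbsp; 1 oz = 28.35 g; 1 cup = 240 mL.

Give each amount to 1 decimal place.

Scaling factor: 5/6.
molasses: 2 lb × 5/6 × 16 oz/lb × 28.35 g/oz = 756.0 g
vegetable oil: 120 mL × 5/6 ÷ 240 mL/cup ≈ 0.4 cup
sour cream: 1.5 oz × 5/6 × 28.35 g/oz ≈ 35.4 g
maple syrup: (1 cup + 7 tbsp = 1.4375 cup) × 5/6 × 240 mL/cup = 287.5 mL
bread flour: 2.75 cup × 5/6 × 127 g/cup ÷ 1000 g/kg ≈ 0.3 kg
cream cheese: 2.5 kg × 5/6 × 1000 g/kg ÷ 28.35 g/oz ≈ 73.5 oz

molasses: 756.0 g; vegetable oil: 0.4 cup; sour cream: 35.4 g; maple syrup: 287.5 mL; bread flour: 0.3 kg; cream cheese: 73.5 oz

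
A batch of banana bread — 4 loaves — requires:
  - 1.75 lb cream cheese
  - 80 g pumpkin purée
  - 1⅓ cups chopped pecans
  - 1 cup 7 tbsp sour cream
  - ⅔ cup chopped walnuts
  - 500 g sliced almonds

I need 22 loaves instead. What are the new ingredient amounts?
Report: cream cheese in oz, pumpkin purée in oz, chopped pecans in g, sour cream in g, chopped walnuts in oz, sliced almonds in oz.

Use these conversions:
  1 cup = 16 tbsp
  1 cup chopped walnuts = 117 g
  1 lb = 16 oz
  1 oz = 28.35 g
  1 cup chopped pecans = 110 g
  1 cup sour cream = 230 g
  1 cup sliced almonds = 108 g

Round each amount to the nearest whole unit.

Scaling factor: 22/4 = 11/2 = 5.5.
cream cheese: 1.75 lb × 11/2 × 16 oz/lb = 154 oz
pumpkin purée: 80 g × 11/2 ÷ 28.35 g/oz ≈ 16 oz
chopped pecans: 4/3 cup × 11/2 × 110 g/cup ≈ 807 g
sour cream: (1 cup + 7 tbsp = 1.4375 cup) × 11/2 × 230 g/cup ≈ 1818 g
chopped walnuts: 2/3 cup × 11/2 × 117 g/cup ÷ 28.35 g/oz ≈ 15 oz
sliced almonds: 500 g × 11/2 ÷ 28.35 g/oz ≈ 97 oz

cream cheese: 154 oz; pumpkin purée: 16 oz; chopped pecans: 807 g; sour cream: 1818 g; chopped walnuts: 15 oz; sliced almonds: 97 oz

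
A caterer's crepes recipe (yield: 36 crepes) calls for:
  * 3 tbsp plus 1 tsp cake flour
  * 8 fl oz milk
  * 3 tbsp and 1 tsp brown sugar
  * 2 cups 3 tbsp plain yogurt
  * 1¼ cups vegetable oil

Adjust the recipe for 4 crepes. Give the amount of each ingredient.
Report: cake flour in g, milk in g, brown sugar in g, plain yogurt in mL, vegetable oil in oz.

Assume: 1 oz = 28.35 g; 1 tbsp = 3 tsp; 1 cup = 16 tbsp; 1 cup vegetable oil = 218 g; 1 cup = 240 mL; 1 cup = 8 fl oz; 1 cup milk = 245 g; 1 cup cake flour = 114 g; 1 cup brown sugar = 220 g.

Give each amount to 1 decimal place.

Scaling factor: 4/36 = 1/9.
cake flour: (3 tbsp + 1 tsp = 10/3 tbsp) × 1/9 ÷ 16 tbsp/cup × 114 g/cup ≈ 2.6 g
milk: 8 fl oz × 1/9 ÷ 8 fl oz/cup × 245 g/cup ≈ 27.2 g
brown sugar: (3 tbsp + 1 tsp = 10/3 tbsp) × 1/9 ÷ 16 tbsp/cup × 220 g/cup ≈ 5.1 g
plain yogurt: (2 cup + 3 tbsp = 2.1875 cup) × 1/9 × 240 mL/cup ≈ 58.3 mL
vegetable oil: 1.25 cup × 1/9 × 218 g/cup ÷ 28.35 g/oz ≈ 1.1 oz

cake flour: 2.6 g; milk: 27.2 g; brown sugar: 5.1 g; plain yogurt: 58.3 mL; vegetable oil: 1.1 oz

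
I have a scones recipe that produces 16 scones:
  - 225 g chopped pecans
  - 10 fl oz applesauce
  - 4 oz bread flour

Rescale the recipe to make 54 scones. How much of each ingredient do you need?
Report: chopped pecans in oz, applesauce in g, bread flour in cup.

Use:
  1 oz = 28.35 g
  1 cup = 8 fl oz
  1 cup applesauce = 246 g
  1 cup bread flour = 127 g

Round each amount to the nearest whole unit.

Scaling factor: 54/16 = 27/8 = 3.375.
chopped pecans: 225 g × 27/8 ÷ 28.35 g/oz ≈ 27 oz
applesauce: 10 fl oz × 27/8 ÷ 8 fl oz/cup × 246 g/cup ≈ 1038 g
bread flour: 4 oz × 27/8 × 28.35 g/oz ÷ 127 g/cup ≈ 3 cup

chopped pecans: 27 oz; applesauce: 1038 g; bread flour: 3 cup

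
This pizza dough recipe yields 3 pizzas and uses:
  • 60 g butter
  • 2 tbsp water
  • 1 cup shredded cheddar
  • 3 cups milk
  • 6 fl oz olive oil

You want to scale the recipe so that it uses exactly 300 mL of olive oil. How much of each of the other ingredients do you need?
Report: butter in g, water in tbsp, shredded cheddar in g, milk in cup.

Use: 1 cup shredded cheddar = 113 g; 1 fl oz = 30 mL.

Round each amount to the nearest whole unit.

The original recipe has 180 mL of olive oil, so the scaling factor is 300 ÷ 180 = 5/3.
butter: 60 g × 5/3 = 100 g
water: 2 tbsp × 5/3 ≈ 3 tbsp
shredded cheddar: 1 cup × 5/3 × 113 g/cup ≈ 188 g
milk: 3 cup × 5/3 = 5 cup

butter: 100 g; water: 3 tbsp; shredded cheddar: 188 g; milk: 5 cup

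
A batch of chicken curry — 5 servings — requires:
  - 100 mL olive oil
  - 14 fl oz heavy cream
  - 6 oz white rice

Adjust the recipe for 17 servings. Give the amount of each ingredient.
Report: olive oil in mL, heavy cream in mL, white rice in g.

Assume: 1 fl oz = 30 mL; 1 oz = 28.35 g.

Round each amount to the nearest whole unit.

Scaling factor: 17/5 = 3.4.
olive oil: 100 mL × 17/5 = 340 mL
heavy cream: 14 fl oz × 17/5 × 30 mL/fl oz = 1428 mL
white rice: 6 oz × 17/5 × 28.35 g/oz ≈ 578 g

olive oil: 340 mL; heavy cream: 1428 mL; white rice: 578 g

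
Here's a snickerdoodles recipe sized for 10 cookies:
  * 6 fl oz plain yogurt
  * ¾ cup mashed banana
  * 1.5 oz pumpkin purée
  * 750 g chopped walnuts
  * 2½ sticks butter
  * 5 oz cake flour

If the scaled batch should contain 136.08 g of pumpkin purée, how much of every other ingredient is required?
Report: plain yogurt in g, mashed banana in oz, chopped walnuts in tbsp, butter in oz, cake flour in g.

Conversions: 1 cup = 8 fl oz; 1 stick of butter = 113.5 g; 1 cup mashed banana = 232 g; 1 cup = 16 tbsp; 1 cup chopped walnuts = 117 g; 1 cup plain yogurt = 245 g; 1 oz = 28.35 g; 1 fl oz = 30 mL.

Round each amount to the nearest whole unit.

The original recipe has 42.525 g of pumpkin purée, so the scaling factor is 136.08 ÷ 42.525 = 16/5 = 3.2.
plain yogurt: 6 fl oz × 16/5 ÷ 8 fl oz/cup × 245 g/cup = 588 g
mashed banana: 0.75 cup × 16/5 × 232 g/cup ÷ 28.35 g/oz ≈ 20 oz
chopped walnuts: 750 g × 16/5 ÷ 117 g/cup × 16 tbsp/cup ≈ 328 tbsp
butter: 2.5 stick × 16/5 × 113.5 g/stick ÷ 28.35 g/oz ≈ 32 oz
cake flour: 5 oz × 16/5 × 28.35 g/oz ≈ 454 g

plain yogurt: 588 g; mashed banana: 20 oz; chopped walnuts: 328 tbsp; butter: 32 oz; cake flour: 454 g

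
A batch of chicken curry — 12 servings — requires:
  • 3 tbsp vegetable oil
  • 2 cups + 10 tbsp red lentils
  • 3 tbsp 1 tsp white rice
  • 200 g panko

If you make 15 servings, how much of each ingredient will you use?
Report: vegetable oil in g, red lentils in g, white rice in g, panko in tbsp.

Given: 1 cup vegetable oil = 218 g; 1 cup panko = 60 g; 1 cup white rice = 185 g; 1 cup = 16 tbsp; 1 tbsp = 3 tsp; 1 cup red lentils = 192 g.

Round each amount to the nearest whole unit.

vegetable oil: 51 g; red lentils: 630 g; white rice: 48 g; panko: 67 tbsp

Scaling factor: 15/12 = 5/4 = 1.25.
vegetable oil: 3 tbsp × 5/4 ÷ 16 tbsp/cup × 218 g/cup ≈ 51 g
red lentils: (2 cup + 10 tbsp = 2.625 cup) × 5/4 × 192 g/cup = 630 g
white rice: (3 tbsp + 1 tsp = 10/3 tbsp) × 5/4 ÷ 16 tbsp/cup × 185 g/cup ≈ 48 g
panko: 200 g × 5/4 ÷ 60 g/cup × 16 tbsp/cup ≈ 67 tbsp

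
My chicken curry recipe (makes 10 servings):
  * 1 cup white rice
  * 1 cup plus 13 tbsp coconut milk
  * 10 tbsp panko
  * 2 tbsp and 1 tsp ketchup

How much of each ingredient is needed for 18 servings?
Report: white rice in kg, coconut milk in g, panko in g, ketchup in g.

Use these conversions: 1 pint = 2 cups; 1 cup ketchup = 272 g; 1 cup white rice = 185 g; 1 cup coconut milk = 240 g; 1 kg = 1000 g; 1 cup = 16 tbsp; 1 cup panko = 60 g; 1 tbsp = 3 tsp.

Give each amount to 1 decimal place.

white rice: 0.3 kg; coconut milk: 783.0 g; panko: 67.5 g; ketchup: 71.4 g

Scaling factor: 18/10 = 9/5 = 1.8.
white rice: 1 cup × 9/5 × 185 g/cup ÷ 1000 g/kg ≈ 0.3 kg
coconut milk: (1 cup + 13 tbsp = 1.8125 cup) × 9/5 × 240 g/cup = 783.0 g
panko: 10 tbsp × 9/5 ÷ 16 tbsp/cup × 60 g/cup = 67.5 g
ketchup: (2 tbsp + 1 tsp = 7/3 tbsp) × 9/5 ÷ 16 tbsp/cup × 272 g/cup = 71.4 g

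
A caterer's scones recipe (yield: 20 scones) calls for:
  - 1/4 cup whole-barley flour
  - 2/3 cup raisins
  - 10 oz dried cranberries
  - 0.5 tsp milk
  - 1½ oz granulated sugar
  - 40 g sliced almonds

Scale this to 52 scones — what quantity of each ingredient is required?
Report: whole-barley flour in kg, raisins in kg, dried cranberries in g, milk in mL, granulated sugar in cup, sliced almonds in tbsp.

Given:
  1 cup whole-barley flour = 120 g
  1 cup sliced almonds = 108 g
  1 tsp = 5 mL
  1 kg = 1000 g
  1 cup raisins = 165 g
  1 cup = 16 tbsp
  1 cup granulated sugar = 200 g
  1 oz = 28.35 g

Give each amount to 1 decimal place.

Scaling factor: 52/20 = 13/5 = 2.6.
whole-barley flour: 0.25 cup × 13/5 × 120 g/cup ÷ 1000 g/kg ≈ 0.1 kg
raisins: 2/3 cup × 13/5 × 165 g/cup ÷ 1000 g/kg ≈ 0.3 kg
dried cranberries: 10 oz × 13/5 × 28.35 g/oz = 737.1 g
milk: 0.5 tsp × 13/5 × 5 mL/tsp = 6.5 mL
granulated sugar: 1.5 oz × 13/5 × 28.35 g/oz ÷ 200 g/cup ≈ 0.6 cup
sliced almonds: 40 g × 13/5 ÷ 108 g/cup × 16 tbsp/cup ≈ 15.4 tbsp

whole-barley flour: 0.1 kg; raisins: 0.3 kg; dried cranberries: 737.1 g; milk: 6.5 mL; granulated sugar: 0.6 cup; sliced almonds: 15.4 tbsp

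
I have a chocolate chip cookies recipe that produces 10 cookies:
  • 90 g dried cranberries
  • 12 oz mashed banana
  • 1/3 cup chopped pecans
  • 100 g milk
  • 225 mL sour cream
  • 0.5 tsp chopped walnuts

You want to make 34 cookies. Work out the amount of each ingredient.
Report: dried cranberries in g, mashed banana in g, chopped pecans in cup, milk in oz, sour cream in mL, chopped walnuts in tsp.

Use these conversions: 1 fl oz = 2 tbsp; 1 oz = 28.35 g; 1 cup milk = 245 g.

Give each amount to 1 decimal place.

dried cranberries: 306.0 g; mashed banana: 1156.7 g; chopped pecans: 1.1 cup; milk: 12.0 oz; sour cream: 765.0 mL; chopped walnuts: 1.7 tsp

Scaling factor: 34/10 = 17/5 = 3.4.
dried cranberries: 90 g × 17/5 = 306.0 g
mashed banana: 12 oz × 17/5 × 28.35 g/oz ≈ 1156.7 g
chopped pecans: 1/3 cup × 17/5 ≈ 1.1 cup
milk: 100 g × 17/5 ÷ 28.35 g/oz ≈ 12.0 oz
sour cream: 225 mL × 17/5 = 765.0 mL
chopped walnuts: 0.5 tsp × 17/5 = 1.7 tsp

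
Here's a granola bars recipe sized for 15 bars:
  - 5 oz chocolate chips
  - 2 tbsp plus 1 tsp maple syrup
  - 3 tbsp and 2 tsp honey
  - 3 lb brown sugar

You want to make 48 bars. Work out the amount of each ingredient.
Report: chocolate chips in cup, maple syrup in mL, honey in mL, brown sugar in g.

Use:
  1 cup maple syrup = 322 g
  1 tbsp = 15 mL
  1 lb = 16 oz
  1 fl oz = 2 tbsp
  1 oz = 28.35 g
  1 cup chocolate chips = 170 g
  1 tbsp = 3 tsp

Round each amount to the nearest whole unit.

Scaling factor: 48/15 = 16/5 = 3.2.
chocolate chips: 5 oz × 16/5 × 28.35 g/oz ÷ 170 g/cup ≈ 3 cup
maple syrup: (2 tbsp + 1 tsp = 7/3 tbsp) × 16/5 × 15 mL/tbsp = 112 mL
honey: (3 tbsp + 2 tsp = 11/3 tbsp) × 16/5 × 15 mL/tbsp = 176 mL
brown sugar: 3 lb × 16/5 × 16 oz/lb × 28.35 g/oz ≈ 4355 g

chocolate chips: 3 cup; maple syrup: 112 mL; honey: 176 mL; brown sugar: 4355 g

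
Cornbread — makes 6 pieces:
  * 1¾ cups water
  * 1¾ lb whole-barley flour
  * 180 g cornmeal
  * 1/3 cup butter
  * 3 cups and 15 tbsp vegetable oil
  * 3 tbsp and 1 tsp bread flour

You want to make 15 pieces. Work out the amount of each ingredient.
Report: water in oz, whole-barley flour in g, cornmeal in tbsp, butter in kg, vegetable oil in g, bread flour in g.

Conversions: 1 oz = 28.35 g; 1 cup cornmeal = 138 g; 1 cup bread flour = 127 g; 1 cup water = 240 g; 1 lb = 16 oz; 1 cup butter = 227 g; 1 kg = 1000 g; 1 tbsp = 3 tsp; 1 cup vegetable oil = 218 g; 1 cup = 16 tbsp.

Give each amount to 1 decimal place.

Scaling factor: 15/6 = 5/2 = 2.5.
water: 1.75 cup × 5/2 × 240 g/cup ÷ 28.35 g/oz ≈ 37.0 oz
whole-barley flour: 1.75 lb × 5/2 × 16 oz/lb × 28.35 g/oz = 1984.5 g
cornmeal: 180 g × 5/2 ÷ 138 g/cup × 16 tbsp/cup ≈ 52.2 tbsp
butter: 1/3 cup × 5/2 × 227 g/cup ÷ 1000 g/kg ≈ 0.2 kg
vegetable oil: (3 cup + 15 tbsp = 3.9375 cup) × 5/2 × 218 g/cup ≈ 2145.9 g
bread flour: (3 tbsp + 1 tsp = 10/3 tbsp) × 5/2 ÷ 16 tbsp/cup × 127 g/cup ≈ 66.1 g

water: 37.0 oz; whole-barley flour: 1984.5 g; cornmeal: 52.2 tbsp; butter: 0.2 kg; vegetable oil: 2145.9 g; bread flour: 66.1 g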